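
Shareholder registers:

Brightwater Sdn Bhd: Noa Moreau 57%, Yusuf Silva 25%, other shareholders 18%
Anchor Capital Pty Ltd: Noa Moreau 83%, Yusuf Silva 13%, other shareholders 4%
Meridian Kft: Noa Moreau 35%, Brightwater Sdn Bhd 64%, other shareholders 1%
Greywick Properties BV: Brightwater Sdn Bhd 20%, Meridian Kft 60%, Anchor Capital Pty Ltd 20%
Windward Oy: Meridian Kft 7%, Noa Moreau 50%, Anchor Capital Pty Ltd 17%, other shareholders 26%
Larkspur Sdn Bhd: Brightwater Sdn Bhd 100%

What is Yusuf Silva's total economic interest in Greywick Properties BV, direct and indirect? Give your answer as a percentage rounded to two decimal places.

17.20%

Yusuf reaches Greywick along 3 paths.
Via Brightwater: 25% × 20% = 5%.
Via Brightwater → Meridian: 25% × 64% × 60% = 9.6%.
Via Anchor: 13% × 20% = 2.6%.
Total: 5% + 9.6% + 2.6% = 17.2%.
Rounded: 17.20%.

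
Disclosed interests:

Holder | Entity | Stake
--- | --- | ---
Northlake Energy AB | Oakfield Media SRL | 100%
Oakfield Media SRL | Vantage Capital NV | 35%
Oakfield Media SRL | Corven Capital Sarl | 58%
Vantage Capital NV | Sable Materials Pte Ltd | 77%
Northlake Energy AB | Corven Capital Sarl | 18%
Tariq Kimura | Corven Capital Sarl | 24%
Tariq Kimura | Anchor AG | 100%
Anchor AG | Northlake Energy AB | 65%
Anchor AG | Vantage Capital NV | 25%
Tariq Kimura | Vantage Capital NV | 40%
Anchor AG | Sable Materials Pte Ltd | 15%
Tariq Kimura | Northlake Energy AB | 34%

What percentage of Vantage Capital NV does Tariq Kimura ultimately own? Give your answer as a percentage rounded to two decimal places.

99.65%

Tariq reaches Vantage along 4 paths.
Via Anchor: 100% × 25% = 25%.
Direct stake: 40% = 40%.
Via Anchor → Northlake → Oakfield: 100% × 65% × 100% × 35% = 22.75%.
Via Northlake → Oakfield: 34% × 100% × 35% = 11.9%.
Total: 25% + 40% + 22.75% + 11.9% = 99.65%.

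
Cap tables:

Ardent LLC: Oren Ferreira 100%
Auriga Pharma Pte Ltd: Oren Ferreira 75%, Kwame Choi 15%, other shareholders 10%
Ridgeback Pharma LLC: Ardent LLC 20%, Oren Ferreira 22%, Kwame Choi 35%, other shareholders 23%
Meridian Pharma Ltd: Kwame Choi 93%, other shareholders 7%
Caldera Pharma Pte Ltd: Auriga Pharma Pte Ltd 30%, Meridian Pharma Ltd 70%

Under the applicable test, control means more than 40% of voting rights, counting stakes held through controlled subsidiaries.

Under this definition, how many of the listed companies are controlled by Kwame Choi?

2

Kwame holds 93% of Meridian, so Kwame controls Meridian.
Meridian holds 70% of Caldera, so Kwame controls Caldera.
No other company's threshold is met.
Kwame controls 2 companies.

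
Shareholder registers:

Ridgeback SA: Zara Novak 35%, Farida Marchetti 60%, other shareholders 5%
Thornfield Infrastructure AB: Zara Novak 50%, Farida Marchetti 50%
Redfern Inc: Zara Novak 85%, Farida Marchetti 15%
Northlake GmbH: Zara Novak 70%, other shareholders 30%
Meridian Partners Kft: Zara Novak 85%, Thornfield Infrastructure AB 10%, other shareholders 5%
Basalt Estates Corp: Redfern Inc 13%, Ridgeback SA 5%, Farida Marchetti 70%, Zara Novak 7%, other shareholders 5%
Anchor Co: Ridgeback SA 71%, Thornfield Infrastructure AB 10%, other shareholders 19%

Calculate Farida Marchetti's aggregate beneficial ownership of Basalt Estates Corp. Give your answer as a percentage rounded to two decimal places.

Farida reaches Basalt along 3 paths.
Via Redfern: 15% × 13% = 1.95%.
Via Ridgeback: 60% × 5% = 3%.
Direct stake: 70% = 70%.
Total: 1.95% + 3% + 70% = 74.95%.

74.95%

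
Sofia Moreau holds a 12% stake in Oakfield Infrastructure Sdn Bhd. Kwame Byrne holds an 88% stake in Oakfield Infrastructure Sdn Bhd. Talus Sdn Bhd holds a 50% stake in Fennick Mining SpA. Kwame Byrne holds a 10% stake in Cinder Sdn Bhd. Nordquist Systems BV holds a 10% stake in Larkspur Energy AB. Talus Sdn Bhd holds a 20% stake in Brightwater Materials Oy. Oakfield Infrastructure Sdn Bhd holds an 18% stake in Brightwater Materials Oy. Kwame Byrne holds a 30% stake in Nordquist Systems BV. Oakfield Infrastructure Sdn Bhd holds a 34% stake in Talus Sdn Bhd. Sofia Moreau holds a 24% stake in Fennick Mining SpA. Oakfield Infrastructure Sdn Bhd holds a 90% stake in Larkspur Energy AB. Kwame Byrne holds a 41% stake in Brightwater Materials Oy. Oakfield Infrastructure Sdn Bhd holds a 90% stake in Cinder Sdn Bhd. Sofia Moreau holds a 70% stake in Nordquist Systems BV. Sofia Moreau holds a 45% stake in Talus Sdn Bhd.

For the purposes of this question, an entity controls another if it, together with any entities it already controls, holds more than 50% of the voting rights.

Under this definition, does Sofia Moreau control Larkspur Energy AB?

Sofia holds 70% of Nordquist, so Sofia controls Nordquist.
In Larkspur, Sofia's side holds only 10%, not > 50%.
So Sofia does not control Larkspur.

No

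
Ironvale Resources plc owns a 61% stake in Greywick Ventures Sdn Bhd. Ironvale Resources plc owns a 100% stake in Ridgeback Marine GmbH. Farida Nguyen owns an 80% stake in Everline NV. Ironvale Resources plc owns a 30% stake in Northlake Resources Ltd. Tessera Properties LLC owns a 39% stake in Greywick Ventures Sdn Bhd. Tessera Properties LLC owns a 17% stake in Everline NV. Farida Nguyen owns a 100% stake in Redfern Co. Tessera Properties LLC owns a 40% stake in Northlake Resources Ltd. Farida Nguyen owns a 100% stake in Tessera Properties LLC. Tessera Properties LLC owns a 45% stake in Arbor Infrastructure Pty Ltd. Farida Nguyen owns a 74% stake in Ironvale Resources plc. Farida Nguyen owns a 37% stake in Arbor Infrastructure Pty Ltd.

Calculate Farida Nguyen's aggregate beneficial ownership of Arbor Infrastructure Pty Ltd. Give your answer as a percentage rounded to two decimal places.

Farida reaches Arbor along 2 paths.
Direct stake: 37% = 37%.
Via Tessera: 100% × 45% = 45%.
Total: 37% + 45% = 82%.
Rounded: 82.00%.

82.00%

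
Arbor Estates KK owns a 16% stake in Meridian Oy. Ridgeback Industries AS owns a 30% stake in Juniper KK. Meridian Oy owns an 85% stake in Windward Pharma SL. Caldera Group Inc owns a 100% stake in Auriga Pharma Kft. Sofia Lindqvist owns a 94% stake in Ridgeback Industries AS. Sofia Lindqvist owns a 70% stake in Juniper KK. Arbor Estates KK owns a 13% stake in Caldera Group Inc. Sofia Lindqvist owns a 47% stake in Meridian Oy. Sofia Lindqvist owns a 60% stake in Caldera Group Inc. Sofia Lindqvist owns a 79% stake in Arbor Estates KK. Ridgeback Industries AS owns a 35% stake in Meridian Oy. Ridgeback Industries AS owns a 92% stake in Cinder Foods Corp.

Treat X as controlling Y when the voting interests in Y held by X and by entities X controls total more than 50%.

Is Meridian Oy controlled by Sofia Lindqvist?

Yes

Sofia holds 94% of Ridgeback, so Sofia controls Ridgeback.
Sofia holds 79% of Arbor, so Sofia controls Arbor.
Sofia and Arbor and Ridgeback together hold 47% + 16% + 35% = 98% of Meridian, so Sofia controls Meridian.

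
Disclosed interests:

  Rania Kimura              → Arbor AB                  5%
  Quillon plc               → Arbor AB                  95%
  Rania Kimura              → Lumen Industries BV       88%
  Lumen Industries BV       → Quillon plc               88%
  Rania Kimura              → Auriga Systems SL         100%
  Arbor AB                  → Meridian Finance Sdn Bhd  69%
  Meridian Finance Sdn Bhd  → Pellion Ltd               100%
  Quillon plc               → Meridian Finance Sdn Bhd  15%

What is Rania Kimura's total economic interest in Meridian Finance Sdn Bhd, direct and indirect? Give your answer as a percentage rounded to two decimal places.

65.83%

Rania reaches Meridian along 3 paths.
Via Lumen → Quillon: 88% × 88% × 15% = 11.616%.
Via Lumen → Quillon → Arbor: 88% × 88% × 95% × 69% = 50.76192%.
Via Arbor: 5% × 69% = 3.45%.
Total: 11.616% + 50.76192% + 3.45% = 65.82792%.
Rounded: 65.83%.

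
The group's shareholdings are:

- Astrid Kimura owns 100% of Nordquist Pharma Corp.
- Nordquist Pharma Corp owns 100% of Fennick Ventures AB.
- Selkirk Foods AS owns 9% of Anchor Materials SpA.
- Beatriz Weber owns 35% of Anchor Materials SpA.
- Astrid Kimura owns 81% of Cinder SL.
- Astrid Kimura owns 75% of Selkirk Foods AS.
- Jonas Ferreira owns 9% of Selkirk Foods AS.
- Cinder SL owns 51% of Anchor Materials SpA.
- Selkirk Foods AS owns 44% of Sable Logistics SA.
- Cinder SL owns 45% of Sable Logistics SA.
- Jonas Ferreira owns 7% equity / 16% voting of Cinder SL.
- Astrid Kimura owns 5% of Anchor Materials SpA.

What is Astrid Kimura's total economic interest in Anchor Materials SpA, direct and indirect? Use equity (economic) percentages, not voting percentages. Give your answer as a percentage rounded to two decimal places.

Astrid reaches Anchor along 3 paths.
Via Cinder: 81% × 51% = 41.31%.
Via Selkirk: 75% × 9% = 6.75%.
Direct stake: 5% = 5%.
Total: 41.31% + 6.75% + 5% = 53.06%.

53.06%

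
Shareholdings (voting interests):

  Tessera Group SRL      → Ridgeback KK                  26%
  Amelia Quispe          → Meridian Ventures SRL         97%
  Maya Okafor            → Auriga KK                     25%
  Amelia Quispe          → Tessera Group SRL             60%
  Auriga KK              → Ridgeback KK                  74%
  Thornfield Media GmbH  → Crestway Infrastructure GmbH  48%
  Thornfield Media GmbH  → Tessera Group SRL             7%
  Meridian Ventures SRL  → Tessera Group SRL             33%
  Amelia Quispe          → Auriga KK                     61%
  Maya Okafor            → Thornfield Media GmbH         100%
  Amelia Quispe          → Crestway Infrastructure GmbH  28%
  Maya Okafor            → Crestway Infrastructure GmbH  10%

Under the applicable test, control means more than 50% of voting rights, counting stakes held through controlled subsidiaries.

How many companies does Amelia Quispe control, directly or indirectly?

Amelia holds 61% of Auriga, so Amelia controls Auriga.
Amelia holds 97% of Meridian, so Amelia controls Meridian.
Amelia and Meridian together hold 60% + 33% = 93% of Tessera, so Amelia controls Tessera.
Auriga and Tessera together hold 74% + 26% = 100% of Ridgeback, so Amelia controls Ridgeback.
No other company's threshold is met.
Amelia controls 4 companies.

4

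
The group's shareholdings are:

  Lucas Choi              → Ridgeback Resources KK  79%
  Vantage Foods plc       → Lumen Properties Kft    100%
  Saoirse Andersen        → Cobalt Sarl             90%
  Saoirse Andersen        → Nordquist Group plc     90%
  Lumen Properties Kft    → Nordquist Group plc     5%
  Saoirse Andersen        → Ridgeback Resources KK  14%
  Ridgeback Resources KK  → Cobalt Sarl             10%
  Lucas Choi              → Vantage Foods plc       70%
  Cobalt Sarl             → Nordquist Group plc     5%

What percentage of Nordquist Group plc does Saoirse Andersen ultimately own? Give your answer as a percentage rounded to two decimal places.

Saoirse reaches Nordquist along 3 paths.
Via Cobalt: 90% × 5% = 4.5%.
Via Ridgeback → Cobalt: 14% × 10% × 5% = 0.07%.
Direct stake: 90% = 90%.
Total: 4.5% + 0.07% + 90% = 94.57%.

94.57%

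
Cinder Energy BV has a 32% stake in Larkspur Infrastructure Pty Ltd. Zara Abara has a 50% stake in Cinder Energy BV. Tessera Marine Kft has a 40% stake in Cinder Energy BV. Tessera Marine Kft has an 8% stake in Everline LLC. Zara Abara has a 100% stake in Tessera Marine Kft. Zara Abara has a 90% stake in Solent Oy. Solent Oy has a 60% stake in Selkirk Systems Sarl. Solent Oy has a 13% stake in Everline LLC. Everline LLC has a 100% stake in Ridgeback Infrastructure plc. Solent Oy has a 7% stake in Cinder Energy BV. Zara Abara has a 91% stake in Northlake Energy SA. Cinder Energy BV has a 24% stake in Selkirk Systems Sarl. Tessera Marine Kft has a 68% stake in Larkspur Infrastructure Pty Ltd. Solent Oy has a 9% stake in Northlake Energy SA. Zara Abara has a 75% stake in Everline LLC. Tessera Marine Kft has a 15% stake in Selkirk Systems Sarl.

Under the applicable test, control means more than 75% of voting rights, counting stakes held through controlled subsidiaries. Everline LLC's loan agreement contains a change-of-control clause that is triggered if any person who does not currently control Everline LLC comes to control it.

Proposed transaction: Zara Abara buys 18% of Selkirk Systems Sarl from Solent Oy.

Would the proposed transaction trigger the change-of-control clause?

No

The purchase adds only to Zara's holdings (Solent's stake shrinks), so Zara is the only person who could newly come to control Everline.
Zara holds 90% of Solent, so Zara controls Solent.
Zara holds 100% of Tessera, so Zara controls Tessera.
Tessera and Zara and Solent together hold 8% + 75% + 13% = 96% of Everline, so Zara controls Everline.
So Zara already controls Everline before the transaction.
After the purchase, Zara holds 18% of Selkirk directly, and Solent's stake falls to 42%.
Zara controlled Everline already, so this is not a new person acquiring control; every other person's position is unchanged or reduced.
No new person acquires control, so the clause is not triggered.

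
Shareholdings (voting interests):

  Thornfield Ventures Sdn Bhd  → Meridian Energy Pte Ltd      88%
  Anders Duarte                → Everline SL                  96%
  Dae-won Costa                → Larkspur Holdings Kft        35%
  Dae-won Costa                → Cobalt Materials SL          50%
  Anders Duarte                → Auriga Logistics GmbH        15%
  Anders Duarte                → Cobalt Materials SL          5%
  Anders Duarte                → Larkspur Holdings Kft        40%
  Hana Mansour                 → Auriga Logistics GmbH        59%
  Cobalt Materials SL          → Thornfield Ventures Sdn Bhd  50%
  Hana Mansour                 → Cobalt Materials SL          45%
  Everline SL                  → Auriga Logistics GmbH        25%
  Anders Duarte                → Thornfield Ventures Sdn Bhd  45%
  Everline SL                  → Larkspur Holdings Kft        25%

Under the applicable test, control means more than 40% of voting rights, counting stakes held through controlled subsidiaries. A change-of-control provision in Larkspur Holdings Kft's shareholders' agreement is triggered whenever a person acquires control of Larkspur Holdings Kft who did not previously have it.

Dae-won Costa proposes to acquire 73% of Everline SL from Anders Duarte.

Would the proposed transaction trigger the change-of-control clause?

The purchase adds only to Dae-won's holdings (Anders's stake shrinks), so Dae-won is the only person who could newly come to control Larkspur.
Dae-won holds 50% of Cobalt, so Dae-won controls Cobalt.
Cobalt holds 50% of Thornfield, so Dae-won controls Thornfield.
Thornfield holds 88% of Meridian, so Dae-won controls Meridian.
In Larkspur, Dae-won's side holds only 35%, not > 40%.
So before the transaction, Dae-won does not control Larkspur.
After the purchase, Dae-won holds 73% of Everline directly, and Anders's stake falls to 23%.
Dae-won holds 73% of Everline, so Dae-won controls Everline.
Dae-won and Everline together hold 35% + 25% = 60% of Larkspur, so Dae-won controls Larkspur.
Dae-won did not control Larkspur before and does after, so the clause is triggered.

Yes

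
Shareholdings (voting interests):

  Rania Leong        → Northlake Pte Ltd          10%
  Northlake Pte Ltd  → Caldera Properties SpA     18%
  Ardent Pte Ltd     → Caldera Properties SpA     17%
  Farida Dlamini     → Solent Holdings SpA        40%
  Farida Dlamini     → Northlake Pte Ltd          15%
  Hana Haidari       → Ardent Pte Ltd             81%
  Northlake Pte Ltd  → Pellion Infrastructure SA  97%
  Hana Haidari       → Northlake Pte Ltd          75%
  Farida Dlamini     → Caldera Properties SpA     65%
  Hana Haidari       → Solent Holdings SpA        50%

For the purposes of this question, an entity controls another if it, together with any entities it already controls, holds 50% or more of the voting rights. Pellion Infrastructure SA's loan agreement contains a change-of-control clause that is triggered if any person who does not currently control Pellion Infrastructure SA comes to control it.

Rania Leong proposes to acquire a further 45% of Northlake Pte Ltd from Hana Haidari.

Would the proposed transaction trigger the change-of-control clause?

The purchase adds only to Rania's holdings (Hana's stake shrinks), so Rania is the only person who could newly come to control Pellion.
Rania's largest direct stake is 10% in Northlake, which does not meet the threshold, so Rania controls no company.
Neither Rania nor any entity Rania controls holds any voting interest in Pellion.
So before the transaction, Rania does not control Pellion.
After the purchase, Rania's direct stake in Northlake rises to 10% + 45% = 55%, and Hana's stake falls to 30%.
Rania holds 55% of Northlake, so Rania controls Northlake.
Northlake holds 97% of Pellion, so Rania controls Pellion.
Rania did not control Pellion before and does after, so the clause is triggered.

Yes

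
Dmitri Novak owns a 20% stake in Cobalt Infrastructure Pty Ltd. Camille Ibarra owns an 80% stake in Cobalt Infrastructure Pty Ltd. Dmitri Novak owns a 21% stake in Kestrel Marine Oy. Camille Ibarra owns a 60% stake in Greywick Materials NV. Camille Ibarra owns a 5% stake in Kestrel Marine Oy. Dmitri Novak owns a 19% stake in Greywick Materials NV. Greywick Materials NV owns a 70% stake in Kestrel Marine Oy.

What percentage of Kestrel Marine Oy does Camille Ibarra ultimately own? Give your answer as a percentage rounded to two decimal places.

Camille reaches Kestrel along 2 paths.
Via Greywick: 60% × 70% = 42%.
Direct stake: 5% = 5%.
Total: 42% + 5% = 47%.
Rounded: 47.00%.

47.00%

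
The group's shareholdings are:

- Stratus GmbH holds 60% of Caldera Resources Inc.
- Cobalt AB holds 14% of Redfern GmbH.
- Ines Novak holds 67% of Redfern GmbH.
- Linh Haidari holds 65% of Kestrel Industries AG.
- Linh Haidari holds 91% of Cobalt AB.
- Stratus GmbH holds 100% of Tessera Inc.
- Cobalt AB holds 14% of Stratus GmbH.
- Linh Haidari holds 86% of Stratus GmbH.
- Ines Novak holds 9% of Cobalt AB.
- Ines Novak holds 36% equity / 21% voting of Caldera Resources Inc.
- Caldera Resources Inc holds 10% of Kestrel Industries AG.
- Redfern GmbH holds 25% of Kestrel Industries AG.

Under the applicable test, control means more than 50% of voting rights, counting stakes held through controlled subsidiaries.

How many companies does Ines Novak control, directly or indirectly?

1

Ines holds 67% of Redfern, so Ines controls Redfern.
No other company's threshold is met.
Ines controls 1 company.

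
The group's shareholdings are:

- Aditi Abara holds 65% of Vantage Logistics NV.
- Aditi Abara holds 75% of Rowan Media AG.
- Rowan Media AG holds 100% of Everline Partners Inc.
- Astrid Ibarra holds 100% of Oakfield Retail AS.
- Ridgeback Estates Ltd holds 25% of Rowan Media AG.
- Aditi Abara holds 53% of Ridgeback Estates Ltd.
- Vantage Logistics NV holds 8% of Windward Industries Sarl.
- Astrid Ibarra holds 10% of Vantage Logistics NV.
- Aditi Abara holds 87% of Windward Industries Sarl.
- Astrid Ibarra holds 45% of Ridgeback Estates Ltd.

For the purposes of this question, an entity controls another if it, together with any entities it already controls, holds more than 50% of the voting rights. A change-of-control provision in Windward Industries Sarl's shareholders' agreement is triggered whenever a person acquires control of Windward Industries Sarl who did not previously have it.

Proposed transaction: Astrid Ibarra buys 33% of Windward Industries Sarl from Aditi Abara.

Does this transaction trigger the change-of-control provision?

The purchase adds only to Astrid's holdings (Aditi's stake shrinks), so Astrid is the only person who could newly come to control Windward.
Astrid holds 100% of Oakfield, so Astrid controls Oakfield.
Neither Astrid nor any entity Astrid controls holds any voting interest in Windward.
So before the transaction, Astrid does not control Windward.
After the purchase, Astrid holds 33% of Windward directly, and Aditi's stake falls to 54%.
After the transaction, Astrid's side holds 33% of Windward, not > 50%, so Astrid still does not control Windward.
No new person acquires control, so the clause is not triggered.

No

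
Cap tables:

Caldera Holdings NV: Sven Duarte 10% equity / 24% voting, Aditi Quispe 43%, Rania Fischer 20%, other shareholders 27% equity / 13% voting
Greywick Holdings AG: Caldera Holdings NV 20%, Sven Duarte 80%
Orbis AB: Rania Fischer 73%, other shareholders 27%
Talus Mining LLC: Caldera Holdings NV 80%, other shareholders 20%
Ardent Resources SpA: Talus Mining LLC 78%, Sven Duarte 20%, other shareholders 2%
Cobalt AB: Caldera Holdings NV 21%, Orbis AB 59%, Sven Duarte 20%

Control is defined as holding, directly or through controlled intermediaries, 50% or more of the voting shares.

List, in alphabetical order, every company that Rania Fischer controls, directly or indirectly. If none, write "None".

Cobalt AB, Orbis AB

Rania holds 73% of Orbis, so Rania controls Orbis.
Orbis holds 59% of Cobalt, so Rania controls Cobalt.
No other company's threshold is met.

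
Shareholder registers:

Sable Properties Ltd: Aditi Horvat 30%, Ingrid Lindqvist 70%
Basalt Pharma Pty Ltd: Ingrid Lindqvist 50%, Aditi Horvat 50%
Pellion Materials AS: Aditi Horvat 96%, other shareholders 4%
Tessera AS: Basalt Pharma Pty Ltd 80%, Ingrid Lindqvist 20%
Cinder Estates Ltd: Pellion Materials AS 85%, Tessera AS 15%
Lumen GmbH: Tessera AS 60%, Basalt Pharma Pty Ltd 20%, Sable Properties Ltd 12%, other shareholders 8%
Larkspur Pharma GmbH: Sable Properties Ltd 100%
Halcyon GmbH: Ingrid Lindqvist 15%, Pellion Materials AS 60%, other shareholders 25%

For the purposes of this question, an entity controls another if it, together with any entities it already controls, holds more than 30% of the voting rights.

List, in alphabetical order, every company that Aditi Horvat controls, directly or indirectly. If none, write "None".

Basalt Pharma Pty Ltd, Cinder Estates Ltd, Halcyon GmbH, Lumen GmbH, Pellion Materials AS, Tessera AS

Aditi holds 50% of Basalt, so Aditi controls Basalt.
Aditi holds 96% of Pellion, so Aditi controls Pellion.
Basalt holds 80% of Tessera, so Aditi controls Tessera.
Pellion and Tessera together hold 85% + 15% = 100% of Cinder, so Aditi controls Cinder.
Tessera and Basalt together hold 60% + 20% = 80% of Lumen, so Aditi controls Lumen.
Pellion holds 60% of Halcyon, so Aditi controls Halcyon.
No other company's threshold is met.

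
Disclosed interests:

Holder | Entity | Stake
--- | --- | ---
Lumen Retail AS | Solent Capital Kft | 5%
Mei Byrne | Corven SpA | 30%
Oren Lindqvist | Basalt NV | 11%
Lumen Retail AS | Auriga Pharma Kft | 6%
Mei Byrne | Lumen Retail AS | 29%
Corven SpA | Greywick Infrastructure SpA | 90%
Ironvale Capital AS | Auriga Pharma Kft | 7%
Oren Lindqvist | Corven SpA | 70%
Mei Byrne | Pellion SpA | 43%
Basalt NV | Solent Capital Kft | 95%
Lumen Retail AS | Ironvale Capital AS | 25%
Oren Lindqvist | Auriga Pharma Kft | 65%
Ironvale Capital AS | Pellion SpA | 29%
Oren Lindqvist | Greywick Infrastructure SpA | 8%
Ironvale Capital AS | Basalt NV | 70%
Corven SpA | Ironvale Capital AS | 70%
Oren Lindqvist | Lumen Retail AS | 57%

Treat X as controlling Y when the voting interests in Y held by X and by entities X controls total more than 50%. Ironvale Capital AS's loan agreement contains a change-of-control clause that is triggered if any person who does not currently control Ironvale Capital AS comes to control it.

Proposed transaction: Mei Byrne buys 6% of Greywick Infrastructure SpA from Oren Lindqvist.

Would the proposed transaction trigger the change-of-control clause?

The purchase adds only to Mei's holdings (Oren's stake shrinks), so Mei is the only person who could newly come to control Ironvale.
Mei's largest direct stake is 43% in Pellion, which does not meet the threshold, so Mei controls no company.
Neither Mei nor any entity Mei controls holds any voting interest in Ironvale.
So before the transaction, Mei does not control Ironvale.
After the purchase, Mei holds 6% of Greywick directly, and Oren's stake falls to 2%.
Mei's side now holds 6% of Greywick, not > 50%, so Mei still does not control Greywick.
After the transaction, neither Mei nor any entity Mei controls holds a voting interest in Ironvale, so Mei still does not control it.
No new person acquires control, so the clause is not triggered.

No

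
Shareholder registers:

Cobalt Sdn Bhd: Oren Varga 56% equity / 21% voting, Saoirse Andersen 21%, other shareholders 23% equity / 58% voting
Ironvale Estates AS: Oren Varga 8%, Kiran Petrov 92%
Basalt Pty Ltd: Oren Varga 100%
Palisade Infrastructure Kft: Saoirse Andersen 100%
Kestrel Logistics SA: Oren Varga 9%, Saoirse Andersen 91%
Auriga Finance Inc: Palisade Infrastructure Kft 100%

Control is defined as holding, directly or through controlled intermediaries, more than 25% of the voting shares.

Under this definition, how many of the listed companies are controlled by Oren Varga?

Oren holds 100% of Basalt, so Oren controls Basalt.
No other company's threshold is met.
Oren controls 1 company.

1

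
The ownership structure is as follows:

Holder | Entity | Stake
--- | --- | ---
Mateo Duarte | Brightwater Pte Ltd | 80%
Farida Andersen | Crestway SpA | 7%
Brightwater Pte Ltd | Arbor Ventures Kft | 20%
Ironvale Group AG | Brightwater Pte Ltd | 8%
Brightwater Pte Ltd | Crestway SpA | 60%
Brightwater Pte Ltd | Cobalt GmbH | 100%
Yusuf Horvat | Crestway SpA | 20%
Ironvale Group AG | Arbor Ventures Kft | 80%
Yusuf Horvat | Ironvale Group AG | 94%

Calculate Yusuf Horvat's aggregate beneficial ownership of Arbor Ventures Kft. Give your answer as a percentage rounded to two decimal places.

Yusuf reaches Arbor along 2 paths.
Via Ironvale → Brightwater: 94% × 8% × 20% = 1.504%.
Via Ironvale: 94% × 80% = 75.2%.
Total: 1.504% + 75.2% = 76.704%.
Rounded: 76.70%.

76.70%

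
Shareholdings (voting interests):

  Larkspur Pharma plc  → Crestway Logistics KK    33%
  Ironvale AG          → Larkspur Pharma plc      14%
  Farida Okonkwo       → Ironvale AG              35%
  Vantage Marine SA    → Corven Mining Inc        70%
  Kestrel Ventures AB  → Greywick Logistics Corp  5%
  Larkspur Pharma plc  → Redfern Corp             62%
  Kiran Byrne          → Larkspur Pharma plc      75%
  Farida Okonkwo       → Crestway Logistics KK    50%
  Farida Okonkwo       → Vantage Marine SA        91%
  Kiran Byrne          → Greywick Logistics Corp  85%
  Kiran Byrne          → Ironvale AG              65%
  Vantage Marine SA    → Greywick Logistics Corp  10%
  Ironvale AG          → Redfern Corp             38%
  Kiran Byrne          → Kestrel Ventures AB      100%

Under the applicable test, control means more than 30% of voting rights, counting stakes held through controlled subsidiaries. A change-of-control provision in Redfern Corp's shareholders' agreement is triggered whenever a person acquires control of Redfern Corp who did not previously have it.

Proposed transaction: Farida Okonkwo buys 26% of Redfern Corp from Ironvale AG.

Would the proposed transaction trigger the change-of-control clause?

No

The purchase adds only to Farida's holdings (Ironvale's stake shrinks), so Farida is the only person who could newly come to control Redfern.
Farida holds 35% of Ironvale, so Farida controls Ironvale.
Ironvale holds 38% of Redfern, so Farida controls Redfern.
So Farida already controls Redfern before the transaction.
After the purchase, Farida holds 26% of Redfern directly, and Ironvale's stake falls to 12%.
Farida controlled Redfern already, so this is not a new person acquiring control; every other person's position is unchanged or reduced.
No new person acquires control, so the clause is not triggered.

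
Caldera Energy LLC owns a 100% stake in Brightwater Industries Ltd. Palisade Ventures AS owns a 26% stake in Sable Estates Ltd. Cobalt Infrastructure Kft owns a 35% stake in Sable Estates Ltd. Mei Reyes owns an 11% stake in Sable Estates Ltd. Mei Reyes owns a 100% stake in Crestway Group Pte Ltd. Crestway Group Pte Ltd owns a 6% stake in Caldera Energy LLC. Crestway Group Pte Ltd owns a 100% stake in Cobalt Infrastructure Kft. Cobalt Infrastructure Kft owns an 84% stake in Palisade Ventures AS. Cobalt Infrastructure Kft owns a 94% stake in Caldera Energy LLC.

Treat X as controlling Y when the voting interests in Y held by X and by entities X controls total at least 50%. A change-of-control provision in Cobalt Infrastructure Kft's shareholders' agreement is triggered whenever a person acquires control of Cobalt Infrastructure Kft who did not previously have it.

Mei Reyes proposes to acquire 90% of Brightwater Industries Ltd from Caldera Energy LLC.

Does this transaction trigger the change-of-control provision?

The purchase adds only to Mei's holdings (Caldera's stake shrinks), so Mei is the only person who could newly come to control Cobalt.
Mei holds 100% of Crestway, so Mei controls Crestway.
Crestway holds 100% of Cobalt, so Mei controls Cobalt.
So Mei already controls Cobalt before the transaction.
After the purchase, Mei holds 90% of Brightwater directly, and Caldera's stake falls to 10%.
Mei controlled Cobalt already, so this is not a new person acquiring control; every other person's position is unchanged or reduced.
No new person acquires control, so the clause is not triggered.

No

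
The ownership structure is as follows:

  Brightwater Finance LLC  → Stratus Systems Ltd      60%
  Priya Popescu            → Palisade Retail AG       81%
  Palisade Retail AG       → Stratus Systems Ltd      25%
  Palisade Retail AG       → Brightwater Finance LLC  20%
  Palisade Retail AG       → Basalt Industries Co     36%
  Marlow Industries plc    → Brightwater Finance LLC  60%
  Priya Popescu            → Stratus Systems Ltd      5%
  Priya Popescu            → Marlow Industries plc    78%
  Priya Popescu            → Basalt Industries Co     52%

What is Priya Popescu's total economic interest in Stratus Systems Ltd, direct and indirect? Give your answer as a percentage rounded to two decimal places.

Priya reaches Stratus along 4 paths.
Via Palisade → Brightwater: 81% × 20% × 60% = 9.72%.
Via Marlow → Brightwater: 78% × 60% × 60% = 28.08%.
Via Palisade: 81% × 25% = 20.25%.
Direct stake: 5% = 5%.
Total: 9.72% + 28.08% + 20.25% + 5% = 63.05%.

63.05%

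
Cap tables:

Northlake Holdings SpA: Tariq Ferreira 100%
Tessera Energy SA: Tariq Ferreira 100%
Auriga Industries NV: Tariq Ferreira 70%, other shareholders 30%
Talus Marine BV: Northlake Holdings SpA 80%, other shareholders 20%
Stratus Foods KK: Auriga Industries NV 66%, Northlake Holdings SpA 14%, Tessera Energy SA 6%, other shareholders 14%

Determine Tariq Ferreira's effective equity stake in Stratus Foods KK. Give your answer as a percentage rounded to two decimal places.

66.20%

Tariq reaches Stratus along 3 paths.
Via Auriga: 70% × 66% = 46.2%.
Via Northlake: 100% × 14% = 14%.
Via Tessera: 100% × 6% = 6%.
Total: 46.2% + 14% + 6% = 66.2%.
Rounded: 66.20%.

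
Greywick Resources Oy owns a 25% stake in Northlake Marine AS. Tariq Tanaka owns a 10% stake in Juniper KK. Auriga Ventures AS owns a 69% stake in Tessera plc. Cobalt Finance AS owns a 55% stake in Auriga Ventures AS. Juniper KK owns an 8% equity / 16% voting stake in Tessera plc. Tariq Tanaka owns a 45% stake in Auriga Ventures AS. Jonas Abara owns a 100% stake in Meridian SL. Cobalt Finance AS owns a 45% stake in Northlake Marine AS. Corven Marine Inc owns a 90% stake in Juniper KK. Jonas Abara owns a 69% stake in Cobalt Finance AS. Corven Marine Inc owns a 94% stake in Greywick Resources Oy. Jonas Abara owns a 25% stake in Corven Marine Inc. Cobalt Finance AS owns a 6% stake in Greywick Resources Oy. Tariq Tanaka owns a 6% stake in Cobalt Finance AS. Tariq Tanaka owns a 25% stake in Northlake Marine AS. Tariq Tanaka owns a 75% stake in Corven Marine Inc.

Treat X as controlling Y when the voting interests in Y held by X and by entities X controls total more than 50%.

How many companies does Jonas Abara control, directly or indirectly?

Jonas holds 69% of Cobalt, so Jonas controls Cobalt.
Jonas holds 100% of Meridian, so Jonas controls Meridian.
Cobalt holds 55% of Auriga, so Jonas controls Auriga.
Auriga holds 69% of Tessera, so Jonas controls Tessera.
No other company's threshold is met.
Jonas controls 4 companies.

4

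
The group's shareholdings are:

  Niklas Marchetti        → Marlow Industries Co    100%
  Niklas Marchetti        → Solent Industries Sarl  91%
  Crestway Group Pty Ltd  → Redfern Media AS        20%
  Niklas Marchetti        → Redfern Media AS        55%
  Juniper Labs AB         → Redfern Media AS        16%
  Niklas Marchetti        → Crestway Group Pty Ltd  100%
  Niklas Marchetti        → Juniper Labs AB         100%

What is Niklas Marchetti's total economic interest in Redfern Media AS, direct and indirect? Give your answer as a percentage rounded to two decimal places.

91.00%

Niklas reaches Redfern along 3 paths.
Direct stake: 55% = 55%.
Via Juniper: 100% × 16% = 16%.
Via Crestway: 100% × 20% = 20%.
Total: 55% + 16% + 20% = 91%.
Rounded: 91.00%.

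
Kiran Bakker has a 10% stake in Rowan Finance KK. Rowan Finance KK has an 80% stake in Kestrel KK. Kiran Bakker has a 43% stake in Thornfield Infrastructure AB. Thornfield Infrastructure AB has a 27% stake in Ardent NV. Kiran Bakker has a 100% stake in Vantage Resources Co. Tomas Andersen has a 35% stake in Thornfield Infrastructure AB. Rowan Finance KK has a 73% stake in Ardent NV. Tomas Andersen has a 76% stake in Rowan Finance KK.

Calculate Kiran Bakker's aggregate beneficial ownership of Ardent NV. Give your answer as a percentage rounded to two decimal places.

Kiran reaches Ardent along 2 paths.
Via Thornfield: 43% × 27% = 11.61%.
Via Rowan: 10% × 73% = 7.3%.
Total: 11.61% + 7.3% = 18.91%.

18.91%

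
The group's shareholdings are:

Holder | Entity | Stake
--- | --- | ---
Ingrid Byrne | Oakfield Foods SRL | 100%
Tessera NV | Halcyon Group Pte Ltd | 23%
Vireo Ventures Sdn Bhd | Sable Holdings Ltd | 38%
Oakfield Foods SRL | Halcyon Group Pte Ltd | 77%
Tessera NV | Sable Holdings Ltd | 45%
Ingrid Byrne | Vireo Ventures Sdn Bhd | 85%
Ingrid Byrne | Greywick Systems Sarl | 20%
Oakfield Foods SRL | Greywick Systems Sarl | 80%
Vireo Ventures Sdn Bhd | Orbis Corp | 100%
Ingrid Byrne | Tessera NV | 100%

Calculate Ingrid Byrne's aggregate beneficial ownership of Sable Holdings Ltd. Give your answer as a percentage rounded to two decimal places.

77.30%

Ingrid reaches Sable along 2 paths.
Via Tessera: 100% × 45% = 45%.
Via Vireo: 85% × 38% = 32.3%.
Total: 45% + 32.3% = 77.3%.
Rounded: 77.30%.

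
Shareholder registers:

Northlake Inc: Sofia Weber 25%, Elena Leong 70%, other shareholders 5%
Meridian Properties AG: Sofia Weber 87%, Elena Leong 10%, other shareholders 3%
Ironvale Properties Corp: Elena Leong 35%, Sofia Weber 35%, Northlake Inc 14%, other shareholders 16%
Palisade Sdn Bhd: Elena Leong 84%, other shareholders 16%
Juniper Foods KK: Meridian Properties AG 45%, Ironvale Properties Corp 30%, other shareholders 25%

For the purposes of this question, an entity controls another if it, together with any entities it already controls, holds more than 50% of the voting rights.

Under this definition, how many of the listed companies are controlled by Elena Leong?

2

Elena holds 70% of Northlake, so Elena controls Northlake.
Elena holds 84% of Palisade, so Elena controls Palisade.
No other company's threshold is met.
Elena controls 2 companies.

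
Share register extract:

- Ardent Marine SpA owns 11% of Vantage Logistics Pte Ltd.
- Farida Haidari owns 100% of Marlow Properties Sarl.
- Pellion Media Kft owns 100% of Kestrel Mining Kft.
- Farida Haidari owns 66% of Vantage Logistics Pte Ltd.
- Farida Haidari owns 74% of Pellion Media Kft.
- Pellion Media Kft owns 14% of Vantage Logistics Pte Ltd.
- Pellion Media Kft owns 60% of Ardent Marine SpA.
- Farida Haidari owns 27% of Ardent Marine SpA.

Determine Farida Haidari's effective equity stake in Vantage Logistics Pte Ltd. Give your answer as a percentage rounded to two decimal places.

84.21%

Farida reaches Vantage along 4 paths.
Via Pellion: 74% × 14% = 10.36%.
Direct stake: 66% = 66%.
Via Ardent: 27% × 11% = 2.97%.
Via Pellion → Ardent: 74% × 60% × 11% = 4.884%.
Total: 10.36% + 66% + 2.97% + 4.884% = 84.214%.
Rounded: 84.21%.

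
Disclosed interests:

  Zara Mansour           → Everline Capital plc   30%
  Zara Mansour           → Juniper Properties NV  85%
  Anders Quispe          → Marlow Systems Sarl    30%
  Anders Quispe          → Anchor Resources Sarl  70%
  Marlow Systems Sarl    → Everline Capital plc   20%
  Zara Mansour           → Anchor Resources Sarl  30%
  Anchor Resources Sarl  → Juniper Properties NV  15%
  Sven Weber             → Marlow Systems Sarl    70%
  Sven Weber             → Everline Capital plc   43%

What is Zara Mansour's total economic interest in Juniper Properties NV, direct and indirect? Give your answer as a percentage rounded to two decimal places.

Zara reaches Juniper along 2 paths.
Via Anchor: 30% × 15% = 4.5%.
Direct stake: 85% = 85%.
Total: 4.5% + 85% = 89.5%.
Rounded: 89.50%.

89.50%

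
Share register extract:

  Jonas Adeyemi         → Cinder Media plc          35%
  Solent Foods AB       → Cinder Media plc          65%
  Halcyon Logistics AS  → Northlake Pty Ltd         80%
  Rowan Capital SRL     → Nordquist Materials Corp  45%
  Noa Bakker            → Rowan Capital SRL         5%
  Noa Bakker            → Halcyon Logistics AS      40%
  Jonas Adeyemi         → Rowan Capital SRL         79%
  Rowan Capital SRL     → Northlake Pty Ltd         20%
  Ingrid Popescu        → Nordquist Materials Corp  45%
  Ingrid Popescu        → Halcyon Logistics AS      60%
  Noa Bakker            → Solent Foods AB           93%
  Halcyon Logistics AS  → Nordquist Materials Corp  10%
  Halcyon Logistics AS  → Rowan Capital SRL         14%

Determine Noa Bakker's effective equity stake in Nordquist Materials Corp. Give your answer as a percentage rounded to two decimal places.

8.77%

Noa reaches Nordquist along 3 paths.
Via Halcyon → Rowan: 40% × 14% × 45% = 2.52%.
Via Rowan: 5% × 45% = 2.25%.
Via Halcyon: 40% × 10% = 4%.
Total: 2.52% + 2.25% + 4% = 8.77%.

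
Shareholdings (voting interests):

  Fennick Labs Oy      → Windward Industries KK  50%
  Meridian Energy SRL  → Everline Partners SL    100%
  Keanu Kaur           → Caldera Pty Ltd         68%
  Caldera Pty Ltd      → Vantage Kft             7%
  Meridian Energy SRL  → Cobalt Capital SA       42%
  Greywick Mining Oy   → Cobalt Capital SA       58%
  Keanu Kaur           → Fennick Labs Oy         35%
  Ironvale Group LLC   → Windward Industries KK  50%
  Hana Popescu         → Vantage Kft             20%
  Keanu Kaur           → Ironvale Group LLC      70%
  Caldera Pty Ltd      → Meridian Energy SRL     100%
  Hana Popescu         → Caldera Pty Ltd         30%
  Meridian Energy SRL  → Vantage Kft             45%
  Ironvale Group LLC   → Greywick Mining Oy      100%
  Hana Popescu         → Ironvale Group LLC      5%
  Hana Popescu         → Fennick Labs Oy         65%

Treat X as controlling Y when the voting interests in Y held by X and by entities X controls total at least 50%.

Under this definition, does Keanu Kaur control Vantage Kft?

Keanu holds 68% of Caldera, so Keanu controls Caldera.
Caldera holds 100% of Meridian, so Keanu controls Meridian.
Meridian and Caldera together hold 45% + 7% = 52% of Vantage, so Keanu controls Vantage.

Yes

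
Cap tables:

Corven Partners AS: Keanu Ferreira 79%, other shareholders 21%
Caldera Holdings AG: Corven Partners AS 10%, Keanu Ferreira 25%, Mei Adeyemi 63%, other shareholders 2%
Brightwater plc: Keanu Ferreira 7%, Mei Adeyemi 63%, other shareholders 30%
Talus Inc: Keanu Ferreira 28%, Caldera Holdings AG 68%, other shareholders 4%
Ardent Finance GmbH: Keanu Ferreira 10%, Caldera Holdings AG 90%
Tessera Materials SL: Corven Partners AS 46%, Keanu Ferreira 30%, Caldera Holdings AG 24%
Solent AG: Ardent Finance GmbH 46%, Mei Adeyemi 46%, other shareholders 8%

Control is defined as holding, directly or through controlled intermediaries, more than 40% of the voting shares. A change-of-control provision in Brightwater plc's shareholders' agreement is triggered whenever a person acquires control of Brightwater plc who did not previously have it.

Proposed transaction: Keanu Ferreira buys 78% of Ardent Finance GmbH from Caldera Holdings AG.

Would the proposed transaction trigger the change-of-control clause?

No

The purchase adds only to Keanu's holdings (Caldera's stake shrinks), so Keanu is the only person who could newly come to control Brightwater.
Keanu holds 79% of Corven, so Keanu controls Corven.
Corven and Keanu together hold 46% + 30% = 76% of Tessera, so Keanu controls Tessera.
In Brightwater, Keanu's side holds only 7%, not > 40%.
So before the transaction, Keanu does not control Brightwater.
After the purchase, Keanu's direct stake in Ardent rises to 10% + 78% = 88%, and Caldera's stake falls to 12%.
Keanu holds 88% of Ardent, so Keanu controls Ardent.
Ardent holds 46% of Solent, so Keanu controls Solent.
After the transaction, Keanu's side holds 7% of Brightwater, not > 40%, so Keanu still does not control Brightwater.
No new person acquires control, so the clause is not triggered.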